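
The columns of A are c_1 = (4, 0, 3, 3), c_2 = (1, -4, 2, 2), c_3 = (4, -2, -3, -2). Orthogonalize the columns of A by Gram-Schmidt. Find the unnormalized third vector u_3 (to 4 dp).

u_3 = (3.9596, -1.6498, -3.1397, -2.1397)

c_1 = (4, 0, 3, 3); ‖c_1‖ = 5.8310, so e_1 = (0.6860, 0.0000, 0.5145, 0.5145).
e_1·c_2 = 0.6860·1 + 0.0000·(-4) + 0.5145·2 + 0.5145·2 = 2.7440.
u_2 = c_2 − 2.7440·e_1 = (-0.8824, -4.0000, 0.5882, 0.5882).
‖u_2‖ = 4.1798, so e_2 = (-0.2111, -0.9570, 0.1407, 0.1407).
e_1·c_3 = 0.6860·4 + 0.0000·(-2) + 0.5145·(-3) + 0.5145·(-2) = 0.1715; e_2·c_3 = (-0.2111)·4 + (-0.9570)·(-2) + 0.1407·(-3) + 0.1407·(-2) = 0.3659.
u_3 = c_3 − 0.1715·e_1 − 0.3659·e_2 = (3.9596, -1.6498, -3.1397, -2.1397).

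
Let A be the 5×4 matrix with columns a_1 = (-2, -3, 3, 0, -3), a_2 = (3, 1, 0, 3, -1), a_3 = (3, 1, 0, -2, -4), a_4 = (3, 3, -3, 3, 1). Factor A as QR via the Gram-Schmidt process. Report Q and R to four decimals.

a_1 = (-2, -3, 3, 0, -3); ‖a_1‖ = 5.5678, so q_1 = (-0.3592, -0.5388, 0.5388, 0.0000, -0.5388).
q_1·a_2 = (-0.3592)·3 + (-0.5388)·1 + 0.5388·0 + 0.0000·3 + (-0.5388)·(-1) = -1.0776.
u_2 = a_2 + 1.0776·q_1 = (2.6129, 0.4194, 0.5806, 3.0000, -1.5806).
‖u_2‖ = 4.3404, so q_2 = (0.6020, 0.0966, 0.1338, 0.6912, -0.3642).
q_1·a_3 = (-0.3592)·3 + (-0.5388)·1 + 0.5388·0 + 0.0000·(-2) + (-0.5388)·(-4) = 0.5388; q_2·a_3 = 0.6020·3 + 0.0966·1 + 0.1338·0 + 0.6912·(-2) + (-0.3642)·(-4) = 1.9769.
u_3 = a_3 − 0.5388·q_1 − 1.9769·q_2 = (2.0034, 1.0993, -0.5548, -3.3664, -2.9897).
‖u_3‖ = 5.0795, so q_3 = (0.3944, 0.2164, -0.1092, -0.6627, -0.5886).
q_1·a_4 = (-0.3592)·3 + (-0.5388)·3 + 0.5388·(-3) + 0.0000·3 + (-0.5388)·1 = -4.8493; q_2·a_4 = 0.6020·3 + 0.0966·3 + 0.1338·(-3) + 0.6912·3 + (-0.3642)·1 = 3.4039; q_3·a_4 = 0.3944·3 + 0.2164·3 + (-0.1092)·(-3) + (-0.6627)·3 + (-0.5886)·1 = -0.4167.
u_4 = a_4 + 4.8493·q_1 − 3.4039·q_2 + 0.4167·q_3 = (-0.6268, 0.1484, -0.8880, 0.3711, -0.6185).
‖u_4‖ = 1.3129, so q_4 = (-0.4774, 0.1130, -0.6764, 0.2827, -0.4711).

Q = [[-0.3592, 0.6020, 0.3944, -0.4774], [-0.5388, 0.0966, 0.2164, 0.1130], [0.5388, 0.1338, -0.1092, -0.6764], [0.0000, 0.6912, -0.6627, 0.2827], [-0.5388, -0.3642, -0.5886, -0.4711]], R = [[5.5678, -1.0776, 0.5388, -4.8493], [0.0000, 4.3404, 1.9769, 3.4039], [0.0000, 0.0000, 5.0795, -0.4167], [0.0000, 0.0000, 0.0000, 1.3129]]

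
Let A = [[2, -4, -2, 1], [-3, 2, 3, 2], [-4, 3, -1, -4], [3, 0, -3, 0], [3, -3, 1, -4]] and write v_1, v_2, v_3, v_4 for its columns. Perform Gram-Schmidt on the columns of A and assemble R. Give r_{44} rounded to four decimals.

r_{44} = 6.0107

v_1 = (2, -3, -4, 3, 3); ‖v_1‖ = 6.8557, so q_1 = (0.2917, -0.4376, -0.5835, 0.4376, 0.4376).
q_1·v_2 = 0.2917·(-4) + (-0.4376)·2 + (-0.5835)·3 + 0.4376·0 + 0.4376·(-3) = -5.1053.
u_2 = v_2 + 5.1053·q_1 = (-2.5106, -0.2340, 0.0213, 2.2340, -0.7660).
‖u_2‖ = 3.4549, so q_2 = (-0.7267, -0.0677, 0.0062, 0.6466, -0.2217).
q_1·v_3 = 0.2917·(-2) + (-0.4376)·3 + (-0.5835)·(-1) + 0.4376·(-3) + 0.4376·1 = -2.1880; q_2·v_3 = (-0.7267)·(-2) + (-0.0677)·3 + 0.0062·(-1) + 0.6466·(-3) + (-0.2217)·1 = -0.9176.
u_3 = v_3 + 2.1880·q_1 + 0.9176·q_2 = (-2.0285, 1.9804, -2.2709, -1.4492, 1.7540).
‖u_3‖ = 4.2861, so q_3 = (-0.4733, 0.4620, -0.5298, -0.3381, 0.4092).
q_1·v_4 = 0.2917·1 + (-0.4376)·2 + (-0.5835)·(-4) + 0.4376·0 + 0.4376·(-4) = 0.0000; q_2·v_4 = (-0.7267)·1 + (-0.0677)·2 + 0.0062·(-4) + 0.6466·0 + (-0.2217)·(-4) = 0.0000; q_3·v_4 = (-0.4733)·1 + 0.4620·2 + (-0.5298)·(-4) + (-0.3381)·0 + 0.4092·(-4) = 0.9332.
u_4 = v_4 + 0.0000·q_1 + 0.0000·q_2 − 0.9332·q_3 = (1.4417, 1.5688, -3.5055, 0.3155, -4.3819).
r_{44} = ‖u_4‖ = 6.0107.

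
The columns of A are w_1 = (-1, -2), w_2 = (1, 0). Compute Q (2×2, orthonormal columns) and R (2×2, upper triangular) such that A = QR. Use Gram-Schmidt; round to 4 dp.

Q = [[-0.4472, 0.8944], [-0.8944, -0.4472]], R = [[2.2361, -0.4472], [0.0000, 0.8944]]

q_1 = w_1/‖w_1‖ = (-1, -2)/2.2361 = (-0.4472, -0.8944).
r_{12} = q_1·w_2 = -0.4472.
u_2 = w_2 + 0.4472·q_1 = (0.8000, -0.4000).
‖u_2‖ = 0.8944, so q_2 = (0.8944, -0.4472).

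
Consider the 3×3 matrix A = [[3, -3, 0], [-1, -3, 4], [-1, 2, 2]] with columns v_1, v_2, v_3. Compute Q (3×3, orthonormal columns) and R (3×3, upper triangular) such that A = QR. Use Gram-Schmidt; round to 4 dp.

Q = [[0.9045, -0.2034, 0.3748], [-0.3015, -0.9266, 0.2249], [-0.3015, 0.3164, 0.8994]], R = [[3.3166, -2.4121, -1.8091], [0.0000, 4.0227, -3.0735], [0.0000, 0.0000, 2.6983]]

q_1 = v_1/‖v_1‖ = (3, -1, -1)/3.3166 = (0.9045, -0.3015, -0.3015).
r_{12} = q_1·v_2 = -2.4121.
u_2 = v_2 + 2.4121·q_1 = (-0.8182, -3.7273, 1.2727).
‖u_2‖ = 4.0227, so q_2 = (-0.2034, -0.9266, 0.3164).
r_{13} = q_1·v_3 = -1.8091; r_{23} = q_2·v_3 = -3.0735.
u_3 = v_3 + 1.8091·q_1 + 3.0735·q_2 = (1.0112, 0.6067, 2.4270).
‖u_3‖ = 2.6983, so q_3 = (0.3748, 0.2249, 0.8994).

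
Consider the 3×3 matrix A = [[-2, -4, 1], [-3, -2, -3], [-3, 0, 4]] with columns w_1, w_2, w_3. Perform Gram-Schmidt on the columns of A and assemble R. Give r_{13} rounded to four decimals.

r_{13} = -1.0660

w_1 = (-2, -3, -3); ‖w_1‖ = 4.6904, so q_1 = (-0.4264, -0.6396, -0.6396).
r_{13} = q_1·w_3 = -1.0660.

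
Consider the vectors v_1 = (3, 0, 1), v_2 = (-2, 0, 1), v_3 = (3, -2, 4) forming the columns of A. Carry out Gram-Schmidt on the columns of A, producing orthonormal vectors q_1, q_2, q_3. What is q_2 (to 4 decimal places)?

q_2 = (-0.3162, 0.0000, 0.9487)

v_1 = (3, 0, 1); ‖v_1‖ = 3.1623, so q_1 = (0.9487, 0.0000, 0.3162).
q_1·v_2 = 0.9487·(-2) + 0.0000·0 + 0.3162·1 = -1.5811.
u_2 = v_2 + 1.5811·q_1 = (-0.5000, 0.0000, 1.5000).
‖u_2‖ = 1.5811, so q_2 = (-0.3162, 0.0000, 0.9487).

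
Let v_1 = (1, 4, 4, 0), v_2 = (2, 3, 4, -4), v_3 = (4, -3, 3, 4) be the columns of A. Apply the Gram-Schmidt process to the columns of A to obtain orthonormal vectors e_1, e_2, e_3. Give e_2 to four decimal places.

e_2 = (0.2591, -0.1511, 0.0864, -0.9500)

v_1 = (1, 4, 4, 0); ‖v_1‖ = 5.7446, so e_1 = (0.1741, 0.6963, 0.6963, 0.0000).
e_1·v_2 = 0.1741·2 + 0.6963·3 + 0.6963·4 + 0.0000·(-4) = 5.2223.
u_2 = v_2 − 5.2223·e_1 = (1.0909, -0.6364, 0.3636, -4.0000).
‖u_2‖ = 4.2104, so e_2 = (0.2591, -0.1511, 0.0864, -0.9500).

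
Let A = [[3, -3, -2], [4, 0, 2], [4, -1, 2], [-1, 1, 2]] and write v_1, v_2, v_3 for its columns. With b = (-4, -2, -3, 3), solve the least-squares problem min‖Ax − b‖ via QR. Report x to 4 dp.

v_1 = (3, 4, 4, -1); ‖v_1‖ = 6.4807, so e_1 = (0.4629, 0.6172, 0.6172, -0.1543).
e_1·v_2 = 0.4629·(-3) + 0.6172·0 + 0.6172·(-1) + (-0.1543)·1 = -2.1602.
u_2 = v_2 + 2.1602·e_1 = (-2.0000, 1.3333, 0.3333, 0.6667).
‖u_2‖ = 2.5166, so e_2 = (-0.7947, 0.5298, 0.1325, 0.2649).
e_1·v_3 = 0.4629·(-2) + 0.6172·2 + 0.6172·2 + (-0.1543)·2 = 1.2344; e_2·v_3 = (-0.7947)·(-2) + 0.5298·2 + 0.1325·2 + 0.2649·2 = 3.4438.
u_3 = v_3 − 1.2344·e_1 − 3.4438·e_2 = (0.1654, -0.5865, 0.7820, 1.2782).
‖u_3‖ = 1.6176, so e_3 = (0.1023, -0.3626, 0.4834, 0.7902).
Qᵀb = (-5.4006, 2.5166, 1.2364).
Back-substitute: x_3 = 1.2364/1.6176 = 0.7644.
x_2 = (2.5166 − 3.4438·0.7644)/2.5166 = -0.0460.
x_1 = (-5.4006 + 2.1602·(-0.0460) − 1.2344·0.7644)/6.4807 = -0.9943.

x = (-0.9943, -0.0460, 0.7644)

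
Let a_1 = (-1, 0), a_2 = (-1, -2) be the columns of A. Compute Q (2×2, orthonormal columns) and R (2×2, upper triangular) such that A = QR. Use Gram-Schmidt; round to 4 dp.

a_1 = (-1, 0); ‖a_1‖ = 1.0000, so q_1 = (-1.0000, 0.0000).
q_1·a_2 = (-1.0000)·(-1) + 0.0000·(-2) = 1.0000.
u_2 = a_2 − 1.0000·q_1 = (0.0000, -2.0000).
‖u_2‖ = 2.0000, so q_2 = (0.0000, -1.0000).

Q = [[-1.0000, 0.0000], [0.0000, -1.0000]], R = [[1.0000, 1.0000], [0.0000, 2.0000]]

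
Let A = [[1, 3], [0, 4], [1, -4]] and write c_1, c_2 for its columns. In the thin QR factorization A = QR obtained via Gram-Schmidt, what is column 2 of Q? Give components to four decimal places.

e_2 = (0.5500, 0.6285, -0.5500)

c_1 = (1, 0, 1); ‖c_1‖ = 1.4142, so e_1 = (0.7071, 0.0000, 0.7071).
e_1·c_2 = 0.7071·3 + 0.0000·4 + 0.7071·(-4) = -0.7071.
u_2 = c_2 + 0.7071·e_1 = (3.5000, 4.0000, -3.5000).
‖u_2‖ = 6.3640, so e_2 = (0.5500, 0.6285, -0.5500).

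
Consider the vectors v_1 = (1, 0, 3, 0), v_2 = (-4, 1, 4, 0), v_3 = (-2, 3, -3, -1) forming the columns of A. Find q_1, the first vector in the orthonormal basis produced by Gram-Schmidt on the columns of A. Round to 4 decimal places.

q_1 = (0.3162, 0.0000, 0.9487, 0.0000)

v_1 = (1, 0, 3, 0); ‖v_1‖ = 3.1623, so q_1 = (0.3162, 0.0000, 0.9487, 0.0000).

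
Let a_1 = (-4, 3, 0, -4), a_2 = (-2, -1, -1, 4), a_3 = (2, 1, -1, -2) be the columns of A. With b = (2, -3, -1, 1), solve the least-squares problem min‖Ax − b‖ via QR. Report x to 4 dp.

x = (-0.5200, 0.0200, 0.1800)

e_1 = a_1/‖a_1‖ = (-4, 3, 0, -4)/6.4031 = (-0.6247, 0.4685, 0.0000, -0.6247).
r_{12} = e_1·a_2 = -1.7179.
u_2 = a_2 + 1.7179·e_1 = (-3.0732, -0.1951, -1.0000, 2.9268).
‖u_2‖ = 4.3645, so e_2 = (-0.7041, -0.0447, -0.2291, 0.6706).
r_{13} = e_1·a_3 = 0.4685; r_{23} = e_2·a_3 = -2.5650.
u_3 = a_3 − 0.4685·e_1 + 2.5650·e_2 = (0.4866, 0.6658, -1.5877, 0.0128).
‖u_3‖ = 1.7891, so e_3 = (0.2719, 0.3721, -0.8874, 0.0072).
Qᵀb = (-3.2796, -0.3744, 0.3220).
Back-substitute: x_3 = 0.3220/1.7891 = 0.1800.
x_2 = (-0.3744 + 2.5650·0.1800)/4.3645 = 0.0200.
x_1 = (-3.2796 + 1.7179·0.0200 − 0.4685·0.1800)/6.4031 = -0.5200.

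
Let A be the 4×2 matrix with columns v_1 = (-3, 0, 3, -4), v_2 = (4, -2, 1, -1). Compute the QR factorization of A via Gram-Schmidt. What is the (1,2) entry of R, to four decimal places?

v_1 = (-3, 0, 3, -4); ‖v_1‖ = 5.8310, so e_1 = (-0.5145, 0.0000, 0.5145, -0.6860).
r_{12} = e_1·v_2 = -0.8575.

r_{12} = -0.8575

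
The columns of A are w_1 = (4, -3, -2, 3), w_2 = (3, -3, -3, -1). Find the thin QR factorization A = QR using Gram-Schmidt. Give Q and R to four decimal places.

w_1 = (4, -3, -2, 3); ‖w_1‖ = 6.1644, so q_1 = (0.6489, -0.4867, -0.3244, 0.4867).
q_1·w_2 = 0.6489·3 + (-0.4867)·(-3) + (-0.3244)·(-3) + 0.4867·(-1) = 3.8933.
u_2 = w_2 − 3.8933·q_1 = (0.4737, -1.1053, -1.7368, -2.8947).
‖u_2‖ = 3.5836, so q_2 = (0.1322, -0.3084, -0.4847, -0.8078).

Q = [[0.6489, 0.1322], [-0.4867, -0.3084], [-0.3244, -0.4847], [0.4867, -0.8078]], R = [[6.1644, 3.8933], [0.0000, 3.5836]]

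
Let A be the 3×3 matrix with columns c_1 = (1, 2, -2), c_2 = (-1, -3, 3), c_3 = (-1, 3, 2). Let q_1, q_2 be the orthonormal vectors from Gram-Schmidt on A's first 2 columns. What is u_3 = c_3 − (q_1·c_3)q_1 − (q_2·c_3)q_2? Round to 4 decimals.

q_1 = c_1/‖c_1‖ = (1, 2, -2)/3.0000 = (0.3333, 0.6667, -0.6667).
r_{12} = q_1·c_2 = -4.3333.
u_2 = c_2 + 4.3333·q_1 = (0.4444, -0.1111, 0.1111).
‖u_2‖ = 0.4714, so q_2 = (0.9428, -0.2357, 0.2357).
r_{13} = q_1·c_3 = 0.3333; r_{23} = q_2·c_3 = -1.1785.
u_3 = c_3 − 0.3333·q_1 + 1.1785·q_2 = (0.0000, 2.5000, 2.5000).

u_3 = (0.0000, 2.5000, 2.5000)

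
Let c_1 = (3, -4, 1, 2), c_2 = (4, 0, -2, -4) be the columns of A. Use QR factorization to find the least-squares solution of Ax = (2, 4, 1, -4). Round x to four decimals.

x = (-0.6097, 0.6450)

e_1 = c_1/‖c_1‖ = (3, -4, 1, 2)/5.4772 = (0.5477, -0.7303, 0.1826, 0.3651).
r_{12} = e_1·c_2 = 0.3651.
u_2 = c_2 − 0.3651·e_1 = (3.8000, 0.2667, -2.0667, -4.1333).
‖u_2‖ = 5.9889, so e_2 = (0.6345, 0.0445, -0.3451, -0.6902).
Qᵀb = (-3.1038, 3.8627).
Back-substitute: x_2 = 3.8627/5.9889 = 0.6450.
x_1 = (-3.1038 − 0.3651·0.6450)/5.4772 = -0.6097.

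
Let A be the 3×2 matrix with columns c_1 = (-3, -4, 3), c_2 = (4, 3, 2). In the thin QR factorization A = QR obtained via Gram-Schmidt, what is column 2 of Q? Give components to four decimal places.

e_2 = (0.5466, 0.2000, 0.8132)

c_1 = (-3, -4, 3); ‖c_1‖ = 5.8310, so e_1 = (-0.5145, -0.6860, 0.5145).
e_1·c_2 = (-0.5145)·4 + (-0.6860)·3 + 0.5145·2 = -3.0870.
u_2 = c_2 + 3.0870·e_1 = (2.4118, 0.8824, 3.5882).
‖u_2‖ = 4.4125, so e_2 = (0.5466, 0.2000, 0.8132).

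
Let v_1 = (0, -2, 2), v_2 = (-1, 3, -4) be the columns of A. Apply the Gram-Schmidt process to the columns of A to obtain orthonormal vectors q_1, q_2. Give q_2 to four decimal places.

v_1 = (0, -2, 2); ‖v_1‖ = 2.8284, so q_1 = (0.0000, -0.7071, 0.7071).
q_1·v_2 = 0.0000·(-1) + (-0.7071)·3 + 0.7071·(-4) = -4.9497.
u_2 = v_2 + 4.9497·q_1 = (-1.0000, -0.5000, -0.5000).
‖u_2‖ = 1.2247, so q_2 = (-0.8165, -0.4082, -0.4082).

q_2 = (-0.8165, -0.4082, -0.4082)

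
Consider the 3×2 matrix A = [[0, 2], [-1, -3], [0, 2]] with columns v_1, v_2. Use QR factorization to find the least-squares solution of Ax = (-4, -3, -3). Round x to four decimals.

x = (8.2500, -1.7500)

v_1 = (0, -1, 0); ‖v_1‖ = 1.0000, so q_1 = (0.0000, -1.0000, 0.0000).
q_1·v_2 = 0.0000·2 + (-1.0000)·(-3) + 0.0000·2 = 3.0000.
u_2 = v_2 − 3.0000·q_1 = (2.0000, 0.0000, 2.0000).
‖u_2‖ = 2.8284, so q_2 = (0.7071, 0.0000, 0.7071).
Qᵀb = (3.0000, -4.9497).
Back-substitute: x_2 = -4.9497/2.8284 = -1.7500.
x_1 = (3.0000 − 3.0000·(-1.7500))/1.0000 = 8.2500.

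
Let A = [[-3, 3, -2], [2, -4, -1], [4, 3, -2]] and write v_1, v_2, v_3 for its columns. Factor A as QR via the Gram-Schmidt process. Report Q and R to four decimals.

e_1 = v_1/‖v_1‖ = (-3, 2, 4)/5.3852 = (-0.5571, 0.3714, 0.7428).
r_{12} = e_1·v_2 = -0.9285.
u_2 = v_2 + 0.9285·e_1 = (2.4828, -3.6552, 3.6897).
‖u_2‖ = 5.7566, so e_2 = (0.4313, -0.6350, 0.6409).
r_{13} = e_1·v_3 = -0.7428; r_{23} = e_2·v_3 = -1.5095.
u_3 = v_3 + 0.7428·e_1 + 1.5095·e_2 = (-1.7627, -1.6826, -0.4807).
‖u_3‖ = 2.4839, so e_3 = (-0.7097, -0.6774, -0.1935).

Q = [[-0.5571, 0.4313, -0.7097], [0.3714, -0.6350, -0.6774], [0.7428, 0.6409, -0.1935]], R = [[5.3852, -0.9285, -0.7428], [0.0000, 5.7566, -1.5095], [0.0000, 0.0000, 2.4839]]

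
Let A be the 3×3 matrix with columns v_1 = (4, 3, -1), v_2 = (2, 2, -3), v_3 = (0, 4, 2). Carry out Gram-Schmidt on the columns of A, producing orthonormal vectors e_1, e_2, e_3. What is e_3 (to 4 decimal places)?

e_3 = (-0.5659, 0.8085, 0.1617)

v_1 = (4, 3, -1); ‖v_1‖ = 5.0990, so e_1 = (0.7845, 0.5883, -0.1961).
e_1·v_2 = 0.7845·2 + 0.5883·2 + (-0.1961)·(-3) = 3.3340.
u_2 = v_2 − 3.3340·e_1 = (-0.6154, 0.0385, -2.3462).
‖u_2‖ = 2.4258, so e_2 = (-0.2537, 0.0159, -0.9672).
e_1·v_3 = 0.7845·0 + 0.5883·4 + (-0.1961)·2 = 1.9612; e_2·v_3 = (-0.2537)·0 + 0.0159·4 + (-0.9672)·2 = -1.8709.
u_3 = v_3 − 1.9612·e_1 + 1.8709·e_2 = (-2.0131, 2.8758, 0.5752).
‖u_3‖ = 3.5572, so e_3 = (-0.5659, 0.8085, 0.1617).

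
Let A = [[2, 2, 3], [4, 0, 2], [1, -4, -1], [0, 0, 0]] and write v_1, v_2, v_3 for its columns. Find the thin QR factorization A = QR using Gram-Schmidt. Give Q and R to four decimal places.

v_1 = (2, 4, 1, 0); ‖v_1‖ = 4.5826, so e_1 = (0.4364, 0.8729, 0.2182, 0.0000).
e_1·v_2 = 0.4364·2 + 0.8729·0 + 0.2182·(-4) + 0.0000·0 = 0.0000.
u_2 = v_2 + 0.0000·e_1 = (2.0000, 0.0000, -4.0000, 0.0000).
‖u_2‖ = 4.4721, so e_2 = (0.4472, 0.0000, -0.8944, 0.0000).
e_1·v_3 = 0.4364·3 + 0.8729·2 + 0.2182·(-1) + 0.0000·0 = 2.8368; e_2·v_3 = 0.4472·3 + 0.0000·2 + (-0.8944)·(-1) + 0.0000·0 = 2.2361.
u_3 = v_3 − 2.8368·e_1 − 2.2361·e_2 = (0.7619, -0.4762, 0.3810, 0.0000).
‖u_3‖ = 0.9759, so e_3 = (0.7807, -0.4880, 0.3904, 0.0000).

Q = [[0.4364, 0.4472, 0.7807], [0.8729, 0.0000, -0.4880], [0.2182, -0.8944, 0.3904], [0.0000, 0.0000, 0.0000]], R = [[4.5826, 0.0000, 2.8368], [0.0000, 4.4721, 2.2361], [0.0000, 0.0000, 0.9759]]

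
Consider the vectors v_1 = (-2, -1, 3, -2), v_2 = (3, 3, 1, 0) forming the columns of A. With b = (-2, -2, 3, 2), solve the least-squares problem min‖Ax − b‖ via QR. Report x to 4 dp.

x = (0.5065, -0.3137)

e_1 = v_1/‖v_1‖ = (-2, -1, 3, -2)/4.2426 = (-0.4714, -0.2357, 0.7071, -0.4714).
r_{12} = e_1·v_2 = -1.4142.
u_2 = v_2 + 1.4142·e_1 = (2.3333, 2.6667, 2.0000, -0.6667).
‖u_2‖ = 4.1231, so e_2 = (0.5659, 0.6468, 0.4851, -0.1617).
Qᵀb = (2.5927, -1.2935).
Back-substitute: x_2 = -1.2935/4.1231 = -0.3137.
x_1 = (2.5927 + 1.4142·(-0.3137))/4.2426 = 0.5065.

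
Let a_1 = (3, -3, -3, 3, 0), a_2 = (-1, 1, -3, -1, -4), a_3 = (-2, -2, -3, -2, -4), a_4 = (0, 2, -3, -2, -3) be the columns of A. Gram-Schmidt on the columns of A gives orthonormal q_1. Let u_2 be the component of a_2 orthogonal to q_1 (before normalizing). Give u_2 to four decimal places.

u_2 = (-1.0000, 1.0000, -3.0000, -1.0000, -4.0000)

q_1 = a_1/‖a_1‖ = (3, -3, -3, 3, 0)/6.0000 = (0.5000, -0.5000, -0.5000, 0.5000, 0.0000).
r_{12} = q_1·a_2 = 0.0000.
u_2 = a_2 + 0.0000·q_1 = (-1.0000, 1.0000, -3.0000, -1.0000, -4.0000).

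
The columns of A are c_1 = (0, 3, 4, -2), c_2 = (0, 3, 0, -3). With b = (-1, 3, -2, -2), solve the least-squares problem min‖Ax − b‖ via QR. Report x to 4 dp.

q_1 = c_1/‖c_1‖ = (0, 3, 4, -2)/5.3852 = (0.0000, 0.5571, 0.7428, -0.3714).
r_{12} = q_1·c_2 = 2.7854.
u_2 = c_2 − 2.7854·q_1 = (0.0000, 1.4483, -2.0690, -1.9655).
‖u_2‖ = 3.2002, so q_2 = (0.0000, 0.4526, -0.6465, -0.6142).
Qᵀb = (0.9285, 3.8790).
Back-substitute: x_2 = 3.8790/3.2002 = 1.2121.
x_1 = (0.9285 − 2.7854·1.2121)/5.3852 = -0.4545.

x = (-0.4545, 1.2121)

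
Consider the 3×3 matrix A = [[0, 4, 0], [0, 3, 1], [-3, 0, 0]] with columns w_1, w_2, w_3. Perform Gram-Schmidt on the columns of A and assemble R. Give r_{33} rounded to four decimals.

w_1 = (0, 0, -3); ‖w_1‖ = 3.0000, so q_1 = (0.0000, 0.0000, -1.0000).
q_1·w_2 = 0.0000·4 + 0.0000·3 + (-1.0000)·0 = 0.0000.
u_2 = w_2 + 0.0000·q_1 = (4.0000, 3.0000, 0.0000).
‖u_2‖ = 5.0000, so q_2 = (0.8000, 0.6000, 0.0000).
q_1·w_3 = 0.0000·0 + 0.0000·1 + (-1.0000)·0 = 0.0000; q_2·w_3 = 0.8000·0 + 0.6000·1 + 0.0000·0 = 0.6000.
u_3 = w_3 + 0.0000·q_1 − 0.6000·q_2 = (-0.4800, 0.6400, 0.0000).
r_{33} = ‖u_3‖ = 0.8000.

r_{33} = 0.8000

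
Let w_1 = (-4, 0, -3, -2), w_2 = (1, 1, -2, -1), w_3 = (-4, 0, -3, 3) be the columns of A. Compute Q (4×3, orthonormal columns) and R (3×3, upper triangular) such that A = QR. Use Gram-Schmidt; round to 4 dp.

q_1 = w_1/‖w_1‖ = (-4, 0, -3, -2)/5.3852 = (-0.7428, 0.0000, -0.5571, -0.3714).
r_{12} = q_1·w_2 = 0.7428.
u_2 = w_2 − 0.7428·q_1 = (1.5517, 1.0000, -1.5862, -0.7241).
‖u_2‖ = 2.5393, so q_2 = (0.6111, 0.3938, -0.6247, -0.2852).
r_{13} = q_1·w_3 = 3.5282; r_{23} = q_2·w_3 = -1.4258.
u_3 = w_3 − 3.5282·q_1 + 1.4258·q_2 = (-0.5080, 0.5615, -1.9251, 3.9037).
‖u_3‖ = 4.4180, so q_3 = (-0.1150, 0.1271, -0.4357, 0.8836).

Q = [[-0.7428, 0.6111, -0.1150], [0.0000, 0.3938, 0.1271], [-0.5571, -0.6247, -0.4357], [-0.3714, -0.2852, 0.8836]], R = [[5.3852, 0.7428, 3.5282], [0.0000, 2.5393, -1.4258], [0.0000, 0.0000, 4.4180]]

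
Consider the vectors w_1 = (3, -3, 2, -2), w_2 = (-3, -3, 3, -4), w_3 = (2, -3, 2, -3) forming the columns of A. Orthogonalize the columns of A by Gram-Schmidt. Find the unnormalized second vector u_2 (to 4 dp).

u_2 = (-4.6154, -1.3846, 1.9231, -2.9231)

w_1 = (3, -3, 2, -2); ‖w_1‖ = 5.0990, so q_1 = (0.5883, -0.5883, 0.3922, -0.3922).
q_1·w_2 = 0.5883·(-3) + (-0.5883)·(-3) + 0.3922·3 + (-0.3922)·(-4) = 2.7456.
u_2 = w_2 − 2.7456·q_1 = (-4.6154, -1.3846, 1.9231, -2.9231).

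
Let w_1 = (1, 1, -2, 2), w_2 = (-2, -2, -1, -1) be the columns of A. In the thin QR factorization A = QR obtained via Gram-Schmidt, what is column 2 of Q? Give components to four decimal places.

e_2 = (-0.5521, -0.5521, -0.6211, -0.0690)

e_1 = w_1/‖w_1‖ = (1, 1, -2, 2)/3.1623 = (0.3162, 0.3162, -0.6325, 0.6325).
r_{12} = e_1·w_2 = -1.2649.
u_2 = w_2 + 1.2649·e_1 = (-1.6000, -1.6000, -1.8000, -0.2000).
‖u_2‖ = 2.8983, so e_2 = (-0.5521, -0.5521, -0.6211, -0.0690).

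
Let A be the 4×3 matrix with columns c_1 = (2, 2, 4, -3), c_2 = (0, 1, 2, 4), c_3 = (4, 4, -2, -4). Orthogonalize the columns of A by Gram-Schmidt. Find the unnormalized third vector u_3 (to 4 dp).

c_1 = (2, 2, 4, -3); ‖c_1‖ = 5.7446, so q_1 = (0.3482, 0.3482, 0.6963, -0.5222).
q_1·c_2 = 0.3482·0 + 0.3482·1 + 0.6963·2 + (-0.5222)·4 = -0.3482.
u_2 = c_2 + 0.3482·q_1 = (0.1212, 1.1212, 2.2424, 3.8182).
‖u_2‖ = 4.5693, so q_2 = (0.0265, 0.2454, 0.4908, 0.8356).
q_1·c_3 = 0.3482·4 + 0.3482·4 + 0.6963·(-2) + (-0.5222)·(-4) = 3.4816; q_2·c_3 = 0.0265·4 + 0.2454·4 + 0.4908·(-2) + 0.8356·(-4) = -3.2363.
u_3 = c_3 − 3.4816·q_1 + 3.2363·q_2 = (2.8737, 3.5820, -2.8360, 0.5225).

u_3 = (2.8737, 3.5820, -2.8360, 0.5225)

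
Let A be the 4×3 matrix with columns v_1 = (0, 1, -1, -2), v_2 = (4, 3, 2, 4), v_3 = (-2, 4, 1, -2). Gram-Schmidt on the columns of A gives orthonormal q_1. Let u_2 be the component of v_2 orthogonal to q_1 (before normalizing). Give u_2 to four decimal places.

u_2 = (4.0000, 4.1667, 0.8333, 1.6667)

v_1 = (0, 1, -1, -2); ‖v_1‖ = 2.4495, so q_1 = (0.0000, 0.4082, -0.4082, -0.8165).
q_1·v_2 = 0.0000·4 + 0.4082·3 + (-0.4082)·2 + (-0.8165)·4 = -2.8577.
u_2 = v_2 + 2.8577·q_1 = (4.0000, 4.1667, 0.8333, 1.6667).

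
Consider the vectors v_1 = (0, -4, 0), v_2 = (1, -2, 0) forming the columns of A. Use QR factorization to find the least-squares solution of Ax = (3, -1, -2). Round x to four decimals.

e_1 = v_1/‖v_1‖ = (0, -4, 0)/4.0000 = (0.0000, -1.0000, 0.0000).
r_{12} = e_1·v_2 = 2.0000.
u_2 = v_2 − 2.0000·e_1 = (1.0000, 0.0000, 0.0000).
‖u_2‖ = 1.0000, so e_2 = (1.0000, 0.0000, 0.0000).
Qᵀb = (1.0000, 3.0000).
Back-substitute: x_2 = 3.0000/1.0000 = 3.0000.
x_1 = (1.0000 − 2.0000·3.0000)/4.0000 = -1.2500.

x = (-1.2500, 3.0000)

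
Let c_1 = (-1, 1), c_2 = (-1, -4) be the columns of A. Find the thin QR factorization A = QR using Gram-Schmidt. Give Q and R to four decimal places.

Q = [[-0.7071, -0.7071], [0.7071, -0.7071]], R = [[1.4142, -2.1213], [0.0000, 3.5355]]

e_1 = c_1/‖c_1‖ = (-1, 1)/1.4142 = (-0.7071, 0.7071).
r_{12} = e_1·c_2 = -2.1213.
u_2 = c_2 + 2.1213·e_1 = (-2.5000, -2.5000).
‖u_2‖ = 3.5355, so e_2 = (-0.7071, -0.7071).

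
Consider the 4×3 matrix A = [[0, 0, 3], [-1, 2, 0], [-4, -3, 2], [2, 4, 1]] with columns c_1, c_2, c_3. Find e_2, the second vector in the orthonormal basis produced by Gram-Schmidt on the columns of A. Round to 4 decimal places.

e_2 = (0.0000, 0.7756, 0.1163, 0.6205)

c_1 = (0, -1, -4, 2); ‖c_1‖ = 4.5826, so e_1 = (0.0000, -0.2182, -0.8729, 0.4364).
e_1·c_2 = 0.0000·0 + (-0.2182)·2 + (-0.8729)·(-3) + 0.4364·4 = 3.9279.
u_2 = c_2 − 3.9279·e_1 = (0.0000, 2.8571, 0.4286, 2.2857).
‖u_2‖ = 3.6839, so e_2 = (0.0000, 0.7756, 0.1163, 0.6205).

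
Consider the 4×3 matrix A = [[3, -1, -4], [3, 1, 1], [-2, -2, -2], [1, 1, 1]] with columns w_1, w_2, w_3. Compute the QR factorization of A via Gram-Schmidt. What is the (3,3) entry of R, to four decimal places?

r_{33} = 1.1504

w_1 = (3, 3, -2, 1); ‖w_1‖ = 4.7958, so q_1 = (0.6255, 0.6255, -0.4170, 0.2085).
q_1·w_2 = 0.6255·(-1) + 0.6255·1 + (-0.4170)·(-2) + 0.2085·1 = 1.0426.
u_2 = w_2 − 1.0426·q_1 = (-1.6522, 0.3478, -1.5652, 0.7826).
‖u_2‖ = 2.4317, so q_2 = (-0.6794, 0.1430, -0.6437, 0.3218).
q_1·w_3 = 0.6255·(-4) + 0.6255·1 + (-0.4170)·(-2) + 0.2085·1 = -0.8341; q_2·w_3 = (-0.6794)·(-4) + 0.1430·1 + (-0.6437)·(-2) + 0.3218·1 = 4.4700.
u_3 = w_3 + 0.8341·q_1 − 4.4700·q_2 = (-0.4412, 0.8824, 0.5294, -0.2647).
r_{33} = ‖u_3‖ = 1.1504.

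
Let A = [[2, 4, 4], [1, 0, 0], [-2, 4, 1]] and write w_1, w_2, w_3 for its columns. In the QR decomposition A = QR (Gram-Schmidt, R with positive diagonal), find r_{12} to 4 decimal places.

r_{12} = 0.0000

q_1 = w_1/‖w_1‖ = (2, 1, -2)/3.0000 = (0.6667, 0.3333, -0.6667).
r_{12} = q_1·w_2 = 0.0000.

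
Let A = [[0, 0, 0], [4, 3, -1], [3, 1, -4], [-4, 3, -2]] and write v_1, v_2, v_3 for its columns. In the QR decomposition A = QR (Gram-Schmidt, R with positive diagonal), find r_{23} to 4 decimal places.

v_1 = (0, 4, 3, -4); ‖v_1‖ = 6.4031, so q_1 = (0.0000, 0.6247, 0.4685, -0.6247).
q_1·v_2 = 0.0000·0 + 0.6247·3 + 0.4685·1 + (-0.6247)·3 = 0.4685.
u_2 = v_2 − 0.4685·q_1 = (0.0000, 2.7073, 0.7805, 3.2927).
‖u_2‖ = 4.3336, so q_2 = (0.0000, 0.6247, 0.1801, 0.7598).
r_{23} = q_2·v_3 = -2.8647.

r_{23} = -2.8647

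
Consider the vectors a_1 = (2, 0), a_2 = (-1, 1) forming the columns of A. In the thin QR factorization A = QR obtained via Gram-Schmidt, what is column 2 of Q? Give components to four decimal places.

e_2 = (0.0000, 1.0000)

e_1 = a_1/‖a_1‖ = (2, 0)/2.0000 = (1.0000, 0.0000).
r_{12} = e_1·a_2 = -1.0000.
u_2 = a_2 + 1.0000·e_1 = (0.0000, 1.0000).
‖u_2‖ = 1.0000, so e_2 = (0.0000, 1.0000).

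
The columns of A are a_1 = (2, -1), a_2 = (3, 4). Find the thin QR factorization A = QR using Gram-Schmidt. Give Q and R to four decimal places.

Q = [[0.8944, 0.4472], [-0.4472, 0.8944]], R = [[2.2361, 0.8944], [0.0000, 4.9193]]

a_1 = (2, -1); ‖a_1‖ = 2.2361, so e_1 = (0.8944, -0.4472).
e_1·a_2 = 0.8944·3 + (-0.4472)·4 = 0.8944.
u_2 = a_2 − 0.8944·e_1 = (2.2000, 4.4000).
‖u_2‖ = 4.9193, so e_2 = (0.4472, 0.8944).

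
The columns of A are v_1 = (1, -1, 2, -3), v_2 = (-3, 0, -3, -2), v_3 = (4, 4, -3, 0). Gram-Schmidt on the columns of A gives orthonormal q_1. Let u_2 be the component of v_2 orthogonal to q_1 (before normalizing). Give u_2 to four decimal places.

v_1 = (1, -1, 2, -3); ‖v_1‖ = 3.8730, so q_1 = (0.2582, -0.2582, 0.5164, -0.7746).
q_1·v_2 = 0.2582·(-3) + (-0.2582)·0 + 0.5164·(-3) + (-0.7746)·(-2) = -0.7746.
u_2 = v_2 + 0.7746·q_1 = (-2.8000, -0.2000, -2.6000, -2.6000).

u_2 = (-2.8000, -0.2000, -2.6000, -2.6000)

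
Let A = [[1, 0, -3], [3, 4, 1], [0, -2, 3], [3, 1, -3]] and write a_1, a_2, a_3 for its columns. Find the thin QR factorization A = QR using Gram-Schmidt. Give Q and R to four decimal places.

Q = [[0.2294, -0.2609, -0.4863], [0.6882, 0.5392, 0.4243], [0.0000, -0.6609, 0.7175], [0.6882, -0.4522, -0.2622]], R = [[4.3589, 3.4412, -2.0647], [0.0000, 3.0262, 0.6957], [0.0000, 0.0000, 4.8221]]

a_1 = (1, 3, 0, 3); ‖a_1‖ = 4.3589, so e_1 = (0.2294, 0.6882, 0.0000, 0.6882).
e_1·a_2 = 0.2294·0 + 0.6882·4 + 0.0000·(-2) + 0.6882·1 = 3.4412.
u_2 = a_2 − 3.4412·e_1 = (-0.7895, 1.6316, -2.0000, -1.3684).
‖u_2‖ = 3.0262, so e_2 = (-0.2609, 0.5392, -0.6609, -0.4522).
e_1·a_3 = 0.2294·(-3) + 0.6882·1 + 0.0000·3 + 0.6882·(-3) = -2.0647; e_2·a_3 = (-0.2609)·(-3) + 0.5392·1 + (-0.6609)·3 + (-0.4522)·(-3) = 0.6957.
u_3 = a_3 + 2.0647·e_1 − 0.6957·e_2 = (-2.3448, 2.0460, 3.4598, -1.2644).
‖u_3‖ = 4.8221, so e_3 = (-0.4863, 0.4243, 0.7175, -0.2622).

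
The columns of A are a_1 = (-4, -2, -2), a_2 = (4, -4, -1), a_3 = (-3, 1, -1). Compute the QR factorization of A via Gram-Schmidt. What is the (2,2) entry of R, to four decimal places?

r_{22} = 5.6125

e_1 = a_1/‖a_1‖ = (-4, -2, -2)/4.8990 = (-0.8165, -0.4082, -0.4082).
r_{12} = e_1·a_2 = -1.2247.
u_2 = a_2 + 1.2247·e_1 = (3.0000, -4.5000, -1.5000).
r_{22} = ‖u_2‖ = 5.6125.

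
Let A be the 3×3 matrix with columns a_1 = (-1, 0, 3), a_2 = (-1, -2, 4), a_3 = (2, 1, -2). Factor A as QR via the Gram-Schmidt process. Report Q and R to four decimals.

q_1 = a_1/‖a_1‖ = (-1, 0, 3)/3.1623 = (-0.3162, 0.0000, 0.9487).
r_{12} = q_1·a_2 = 4.1110.
u_2 = a_2 − 4.1110·q_1 = (0.3000, -2.0000, 0.1000).
‖u_2‖ = 2.0248, so q_2 = (0.1482, -0.9877, 0.0494).
r_{13} = q_1·a_3 = -2.5298; r_{23} = q_2·a_3 = -0.7902.
u_3 = a_3 + 2.5298·q_1 + 0.7902·q_2 = (1.3171, 0.2195, 0.4390).
‖u_3‖ = 1.4056, so q_3 = (0.9370, 0.1562, 0.3123).

Q = [[-0.3162, 0.1482, 0.9370], [0.0000, -0.9877, 0.1562], [0.9487, 0.0494, 0.3123]], R = [[3.1623, 4.1110, -2.5298], [0.0000, 2.0248, -0.7902], [0.0000, 0.0000, 1.4056]]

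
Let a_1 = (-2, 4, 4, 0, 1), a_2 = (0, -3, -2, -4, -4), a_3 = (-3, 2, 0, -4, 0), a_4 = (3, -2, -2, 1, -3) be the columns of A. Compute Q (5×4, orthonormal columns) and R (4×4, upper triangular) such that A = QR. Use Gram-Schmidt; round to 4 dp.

q_1 = a_1/‖a_1‖ = (-2, 4, 4, 0, 1)/6.0828 = (-0.3288, 0.6576, 0.6576, 0.0000, 0.1644).
r_{12} = q_1·a_2 = -3.9456.
u_2 = a_2 + 3.9456·q_1 = (-1.2973, -0.4054, 0.5946, -4.0000, -3.3514).
‖u_2‖ = 5.4252, so q_2 = (-0.2391, -0.0747, 0.1096, -0.7373, -0.6177).
r_{13} = q_1·a_3 = 2.3016; r_{23} = q_2·a_3 = 3.5171.
u_3 = a_3 − 2.3016·q_1 − 3.5171·q_2 = (-1.4022, 0.7493, -1.8990, -1.4068, 1.7943).
‖u_3‖ = 3.3664, so q_3 = (-0.4165, 0.2226, -0.5641, -0.4179, 0.5330).
r_{14} = q_1·a_4 = -4.1100; r_{24} = q_2·a_4 = 0.3288; r_{34} = q_3·a_4 = -2.5835.
u_4 = a_4 + 4.1100·q_1 − 0.3288·q_2 + 2.5835·q_3 = (0.6512, 1.3023, -0.7907, 0.1628, -0.7442).
‖u_4‖ = 1.8236, so q_4 = (0.3571, 0.7141, -0.4336, 0.0893, -0.4081).

Q = [[-0.3288, -0.2391, -0.4165, 0.3571], [0.6576, -0.0747, 0.2226, 0.7141], [0.6576, 0.1096, -0.5641, -0.4336], [0.0000, -0.7373, -0.4179, 0.0893], [0.1644, -0.6177, 0.5330, -0.4081]], R = [[6.0828, -3.9456, 2.3016, -4.1100], [0.0000, 5.4252, 3.5171, 0.3288], [0.0000, 0.0000, 3.3664, -2.5835], [0.0000, 0.0000, 0.0000, 1.8236]]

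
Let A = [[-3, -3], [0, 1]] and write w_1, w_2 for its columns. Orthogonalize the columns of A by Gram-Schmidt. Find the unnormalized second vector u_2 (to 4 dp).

w_1 = (-3, 0); ‖w_1‖ = 3.0000, so e_1 = (-1.0000, 0.0000).
e_1·w_2 = (-1.0000)·(-3) + 0.0000·1 = 3.0000.
u_2 = w_2 − 3.0000·e_1 = (0.0000, 1.0000).

u_2 = (0.0000, 1.0000)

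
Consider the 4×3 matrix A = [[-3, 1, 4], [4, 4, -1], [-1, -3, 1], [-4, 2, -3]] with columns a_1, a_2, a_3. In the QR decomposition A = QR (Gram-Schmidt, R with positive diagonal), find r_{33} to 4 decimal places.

r_{33} = 4.9123

e_1 = a_1/‖a_1‖ = (-3, 4, -1, -4)/6.4807 = (-0.4629, 0.6172, -0.1543, -0.6172).
r_{12} = e_1·a_2 = 1.2344.
u_2 = a_2 − 1.2344·e_1 = (1.5714, 3.2381, -2.8095, 2.7619).
‖u_2‖ = 5.3363, so e_2 = (0.2945, 0.6068, -0.5265, 0.5176).
r_{13} = e_1·a_3 = -0.7715; r_{23} = e_2·a_3 = -1.5081.
u_3 = a_3 + 0.7715·e_1 + 1.5081·e_2 = (4.0870, 0.3913, 0.0870, -2.6957).
r_{33} = ‖u_3‖ = 4.9123.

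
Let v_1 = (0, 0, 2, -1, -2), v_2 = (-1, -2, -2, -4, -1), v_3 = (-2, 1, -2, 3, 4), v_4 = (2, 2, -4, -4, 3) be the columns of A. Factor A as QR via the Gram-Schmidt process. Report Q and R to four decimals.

v_1 = (0, 0, 2, -1, -2); ‖v_1‖ = 3.0000, so q_1 = (0.0000, 0.0000, 0.6667, -0.3333, -0.6667).
q_1·v_2 = 0.0000·(-1) + 0.0000·(-2) + 0.6667·(-2) + (-0.3333)·(-4) + (-0.6667)·(-1) = 0.6667.
u_2 = v_2 − 0.6667·q_1 = (-1.0000, -2.0000, -2.4444, -3.7778, -0.5556).
‖u_2‖ = 5.0553, so q_2 = (-0.1978, -0.3956, -0.4835, -0.7473, -0.1099).
q_1·v_3 = 0.0000·(-2) + 0.0000·1 + 0.6667·(-2) + (-0.3333)·3 + (-0.6667)·4 = -5.0000; q_2·v_3 = (-0.1978)·(-2) + (-0.3956)·1 + (-0.4835)·(-2) + (-0.7473)·3 + (-0.1099)·4 = -1.7144.
u_3 = v_3 + 5.0000·q_1 + 1.7144·q_2 = (-2.3391, 0.3217, 0.5043, 0.0522, 0.4783).
‖u_3‖ = 2.4619, so q_3 = (-0.9501, 0.1307, 0.2049, 0.0212, 0.1943).
q_1·v_4 = 0.0000·2 + 0.0000·2 + 0.6667·(-4) + (-0.3333)·(-4) + (-0.6667)·3 = -3.3333; q_2·v_4 = (-0.1978)·2 + (-0.3956)·2 + (-0.4835)·(-4) + (-0.7473)·(-4) + (-0.1099)·3 = 3.4068; q_3·v_4 = (-0.9501)·2 + 0.1307·2 + 0.2049·(-4) + 0.0212·(-4) + 0.1943·3 = -1.9603.
u_4 = v_4 + 3.3333·q_1 − 3.4068·q_2 + 1.9603·q_3 = (0.8113, 3.6040, 0.2712, -2.5237, 1.5330).
‖u_4‖ = 4.7371, so q_4 = (0.1713, 0.7608, 0.0572, -0.5328, 0.3236).

Q = [[0.0000, -0.1978, -0.9501, 0.1713], [0.0000, -0.3956, 0.1307, 0.7608], [0.6667, -0.4835, 0.2049, 0.0572], [-0.3333, -0.7473, 0.0212, -0.5328], [-0.6667, -0.1099, 0.1943, 0.3236]], R = [[3.0000, 0.6667, -5.0000, -3.3333], [0.0000, 5.0553, -1.7144, 3.4068], [0.0000, 0.0000, 2.4619, -1.9603], [0.0000, 0.0000, 0.0000, 4.7371]]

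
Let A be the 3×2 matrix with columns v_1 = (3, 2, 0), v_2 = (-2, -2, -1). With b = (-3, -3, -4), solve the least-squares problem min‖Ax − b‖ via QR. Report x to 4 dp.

x = (1.4706, 3.4118)

v_1 = (3, 2, 0); ‖v_1‖ = 3.6056, so q_1 = (0.8321, 0.5547, 0.0000).
q_1·v_2 = 0.8321·(-2) + 0.5547·(-2) + 0.0000·(-1) = -2.7735.
u_2 = v_2 + 2.7735·q_1 = (0.3077, -0.4615, -1.0000).
‖u_2‖ = 1.1435, so q_2 = (0.2691, -0.4036, -0.8745).
Qᵀb = (-4.1603, 3.9015).
Back-substitute: x_2 = 3.9015/1.1435 = 3.4118.
x_1 = (-4.1603 + 2.7735·3.4118)/3.6056 = 1.4706.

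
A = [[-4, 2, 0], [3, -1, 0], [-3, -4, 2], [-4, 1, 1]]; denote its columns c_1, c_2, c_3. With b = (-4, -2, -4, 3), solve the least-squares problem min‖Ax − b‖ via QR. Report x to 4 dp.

x = (1.3247, 2.3377, 4.9221)

c_1 = (-4, 3, -3, -4); ‖c_1‖ = 7.0711, so e_1 = (-0.5657, 0.4243, -0.4243, -0.5657).
e_1·c_2 = (-0.5657)·2 + 0.4243·(-1) + (-0.4243)·(-4) + (-0.5657)·1 = -0.4243.
u_2 = c_2 + 0.4243·e_1 = (1.7600, -0.8200, -4.1800, 0.7600).
‖u_2‖ = 4.6712, so e_2 = (0.3768, -0.1755, -0.8948, 0.1627).
e_1·c_3 = (-0.5657)·0 + 0.4243·0 + (-0.4243)·2 + (-0.5657)·1 = -1.4142; e_2·c_3 = 0.3768·0 + (-0.1755)·0 + (-0.8948)·2 + 0.1627·1 = -1.6270.
u_3 = c_3 + 1.4142·e_1 + 1.6270·e_2 = (-0.1870, 0.3144, -0.0559, 0.4647).
‖u_3‖ = 0.5940, so e_3 = (-0.3148, 0.5292, -0.0941, 0.7823).
Qᵀb = (1.4142, 2.9115, 2.9239).
Back-substitute: x_3 = 2.9239/0.5940 = 4.9221.
x_2 = (2.9115 + 1.6270·4.9221)/4.6712 = 2.3377.
x_1 = (1.4142 + 0.4243·2.3377 + 1.4142·4.9221)/7.0711 = 1.3247.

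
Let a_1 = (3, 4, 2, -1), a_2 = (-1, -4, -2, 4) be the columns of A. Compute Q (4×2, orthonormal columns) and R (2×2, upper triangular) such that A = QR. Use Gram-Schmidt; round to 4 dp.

e_1 = a_1/‖a_1‖ = (3, 4, 2, -1)/5.4772 = (0.5477, 0.7303, 0.3651, -0.1826).
r_{12} = e_1·a_2 = -4.9295.
u_2 = a_2 + 4.9295·e_1 = (1.7000, -0.4000, -0.2000, 3.1000).
‖u_2‖ = 3.5637, so e_2 = (0.4770, -0.1122, -0.0561, 0.8699).

Q = [[0.5477, 0.4770], [0.7303, -0.1122], [0.3651, -0.0561], [-0.1826, 0.8699]], R = [[5.4772, -4.9295], [0.0000, 3.5637]]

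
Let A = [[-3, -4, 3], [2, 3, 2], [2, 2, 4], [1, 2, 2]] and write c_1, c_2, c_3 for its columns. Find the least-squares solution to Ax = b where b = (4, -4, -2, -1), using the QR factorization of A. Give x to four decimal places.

x = (-0.5187, -0.6560, 0.0160)

q_1 = c_1/‖c_1‖ = (-3, 2, 2, 1)/4.2426 = (-0.7071, 0.4714, 0.4714, 0.2357).
r_{12} = q_1·c_2 = 5.6569.
u_2 = c_2 − 5.6569·q_1 = (0.0000, 0.3333, -0.6667, 0.6667).
‖u_2‖ = 1.0000, so q_2 = (0.0000, 0.3333, -0.6667, 0.6667).
r_{13} = q_1·c_3 = 1.1785; r_{23} = q_2·c_3 = -0.6667.
u_3 = c_3 − 1.1785·q_1 + 0.6667·q_2 = (3.8333, 1.6667, 3.0000, 2.1667).
‖u_3‖ = 5.5827, so q_3 = (0.6866, 0.2985, 0.5374, 0.3881).
Qᵀb = (-5.8926, -0.6667, 0.0896).
Back-substitute: x_3 = 0.0896/5.5827 = 0.0160.
x_2 = (-0.6667 + 0.6667·0.0160)/1.0000 = -0.6560.
x_1 = (-5.8926 − 5.6569·(-0.6560) − 1.1785·0.0160)/4.2426 = -0.5187.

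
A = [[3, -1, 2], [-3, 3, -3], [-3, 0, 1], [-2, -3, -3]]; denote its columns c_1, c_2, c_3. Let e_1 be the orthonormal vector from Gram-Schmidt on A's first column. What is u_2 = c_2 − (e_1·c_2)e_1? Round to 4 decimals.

c_1 = (3, -3, -3, -2); ‖c_1‖ = 5.5678, so e_1 = (0.5388, -0.5388, -0.5388, -0.3592).
e_1·c_2 = 0.5388·(-1) + (-0.5388)·3 + (-0.5388)·0 + (-0.3592)·(-3) = -1.0776.
u_2 = c_2 + 1.0776·e_1 = (-0.4194, 2.4194, -0.5806, -3.3871).

u_2 = (-0.4194, 2.4194, -0.5806, -3.3871)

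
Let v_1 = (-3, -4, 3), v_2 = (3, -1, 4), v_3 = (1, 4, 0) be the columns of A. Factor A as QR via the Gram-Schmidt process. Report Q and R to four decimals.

e_1 = v_1/‖v_1‖ = (-3, -4, 3)/5.8310 = (-0.5145, -0.6860, 0.5145).
r_{12} = e_1·v_2 = 1.2005.
u_2 = v_2 − 1.2005·e_1 = (3.6176, -0.1765, 3.3824).
‖u_2‖ = 4.9557, so e_2 = (0.7300, -0.0356, 0.6825).
r_{13} = e_1·v_3 = -3.2585; r_{23} = e_2·v_3 = 0.5876.
u_3 = v_3 + 3.2585·e_1 − 0.5876·e_2 = (-1.1054, 1.7856, 1.2754).
‖u_3‖ = 2.4571, so e_3 = (-0.4499, 0.7267, 0.5191).

Q = [[-0.5145, 0.7300, -0.4499], [-0.6860, -0.0356, 0.7267], [0.5145, 0.6825, 0.5191]], R = [[5.8310, 1.2005, -3.2585], [0.0000, 4.9557, 0.5876], [0.0000, 0.0000, 2.4571]]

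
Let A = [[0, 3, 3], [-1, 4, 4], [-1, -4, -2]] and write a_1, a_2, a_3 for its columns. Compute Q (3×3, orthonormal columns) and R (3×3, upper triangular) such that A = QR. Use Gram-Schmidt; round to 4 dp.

Q = [[0.0000, 0.4685, 0.8835], [-0.7071, 0.6247, -0.3313], [-0.7071, -0.6247, 0.3313]], R = [[1.4142, 0.0000, -1.4142], [0.0000, 6.4031, 5.1537], [0.0000, 0.0000, 0.6626]]

e_1 = a_1/‖a_1‖ = (0, -1, -1)/1.4142 = (0.0000, -0.7071, -0.7071).
r_{12} = e_1·a_2 = 0.0000.
u_2 = a_2 + 0.0000·e_1 = (3.0000, 4.0000, -4.0000).
‖u_2‖ = 6.4031, so e_2 = (0.4685, 0.6247, -0.6247).
r_{13} = e_1·a_3 = -1.4142; r_{23} = e_2·a_3 = 5.1537.
u_3 = a_3 + 1.4142·e_1 − 5.1537·e_2 = (0.5854, -0.2195, 0.2195).
‖u_3‖ = 0.6626, so e_3 = (0.8835, -0.3313, 0.3313).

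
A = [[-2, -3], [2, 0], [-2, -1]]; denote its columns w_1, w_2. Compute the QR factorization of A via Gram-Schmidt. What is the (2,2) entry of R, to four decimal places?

r_{22} = 2.1602

w_1 = (-2, 2, -2); ‖w_1‖ = 3.4641, so q_1 = (-0.5774, 0.5774, -0.5774).
q_1·w_2 = (-0.5774)·(-3) + 0.5774·0 + (-0.5774)·(-1) = 2.3094.
u_2 = w_2 − 2.3094·q_1 = (-1.6667, -1.3333, 0.3333).
r_{22} = ‖u_2‖ = 2.1602.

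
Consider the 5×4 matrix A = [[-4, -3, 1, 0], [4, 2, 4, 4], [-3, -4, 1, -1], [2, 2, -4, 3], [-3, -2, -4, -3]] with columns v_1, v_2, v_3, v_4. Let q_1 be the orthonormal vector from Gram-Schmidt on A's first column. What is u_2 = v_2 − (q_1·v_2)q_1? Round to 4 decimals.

q_1 = v_1/‖v_1‖ = (-4, 4, -3, 2, -3)/7.3485 = (-0.5443, 0.5443, -0.4082, 0.2722, -0.4082).
r_{12} = q_1·v_2 = 5.7155.
u_2 = v_2 − 5.7155·q_1 = (0.1111, -1.1111, -1.6667, 0.4444, 0.3333).

u_2 = (0.1111, -1.1111, -1.6667, 0.4444, 0.3333)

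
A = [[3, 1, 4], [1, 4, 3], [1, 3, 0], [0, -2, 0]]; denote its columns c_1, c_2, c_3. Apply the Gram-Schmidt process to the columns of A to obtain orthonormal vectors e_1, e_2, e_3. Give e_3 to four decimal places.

e_3 = (0.0504, 0.6222, -0.7735, 0.1093)

e_1 = c_1/‖c_1‖ = (3, 1, 1, 0)/3.3166 = (0.9045, 0.3015, 0.3015, 0.0000).
r_{12} = e_1·c_2 = 3.0151.
u_2 = c_2 − 3.0151·e_1 = (-1.7273, 3.0909, 2.0909, -2.0000).
‖u_2‖ = 4.5726, so e_2 = (-0.3777, 0.6760, 0.4573, -0.4374).
r_{13} = e_1·c_3 = 4.5227; r_{23} = e_2·c_3 = 0.5169.
u_3 = c_3 − 4.5227·e_1 − 0.5169·e_2 = (0.1043, 1.2870, -1.6000, 0.2261).
‖u_3‖ = 2.0684, so e_3 = (0.0504, 0.6222, -0.7735, 0.1093).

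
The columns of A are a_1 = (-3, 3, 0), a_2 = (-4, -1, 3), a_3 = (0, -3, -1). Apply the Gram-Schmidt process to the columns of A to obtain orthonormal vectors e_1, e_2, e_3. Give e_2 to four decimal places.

a_1 = (-3, 3, 0); ‖a_1‖ = 4.2426, so e_1 = (-0.7071, 0.7071, 0.0000).
e_1·a_2 = (-0.7071)·(-4) + 0.7071·(-1) + 0.0000·3 = 2.1213.
u_2 = a_2 − 2.1213·e_1 = (-2.5000, -2.5000, 3.0000).
‖u_2‖ = 4.6368, so e_2 = (-0.5392, -0.5392, 0.6470).

e_2 = (-0.5392, -0.5392, 0.6470)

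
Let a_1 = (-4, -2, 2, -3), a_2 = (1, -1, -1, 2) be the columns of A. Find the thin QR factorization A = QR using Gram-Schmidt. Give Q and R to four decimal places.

Q = [[-0.6963, -0.1065], [-0.3482, -0.8061], [0.3482, -0.1977], [-0.5222, 0.5475]], R = [[5.7446, -1.7408], [0.0000, 1.9924]]

a_1 = (-4, -2, 2, -3); ‖a_1‖ = 5.7446, so q_1 = (-0.6963, -0.3482, 0.3482, -0.5222).
q_1·a_2 = (-0.6963)·1 + (-0.3482)·(-1) + 0.3482·(-1) + (-0.5222)·2 = -1.7408.
u_2 = a_2 + 1.7408·q_1 = (-0.2121, -1.6061, -0.3939, 1.0909).
‖u_2‖ = 1.9924, so q_2 = (-0.1065, -0.8061, -0.1977, 0.5475).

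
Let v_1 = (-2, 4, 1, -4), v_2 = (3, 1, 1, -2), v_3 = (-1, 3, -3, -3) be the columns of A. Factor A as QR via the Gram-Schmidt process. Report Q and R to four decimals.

v_1 = (-2, 4, 1, -4); ‖v_1‖ = 6.0828, so e_1 = (-0.3288, 0.6576, 0.1644, -0.6576).
e_1·v_2 = (-0.3288)·3 + 0.6576·1 + 0.1644·1 + (-0.6576)·(-2) = 1.1508.
u_2 = v_2 − 1.1508·e_1 = (3.3784, 0.2432, 0.8108, -1.2432).
‖u_2‖ = 3.6981, so e_2 = (0.9136, 0.0658, 0.2193, -0.3362).
e_1·v_3 = (-0.3288)·(-1) + 0.6576·3 + 0.1644·(-3) + (-0.6576)·(-3) = 3.7812; e_2·v_3 = 0.9136·(-1) + 0.0658·3 + 0.2193·(-3) + (-0.3362)·(-3) = -0.3654.
u_3 = v_3 − 3.7812·e_1 + 0.3654·e_2 = (0.5771, 0.5375, -3.5415, -0.6364).
‖u_3‖ = 3.6836, so e_3 = (0.1567, 0.1459, -0.9614, -0.1728).

Q = [[-0.3288, 0.9136, 0.1567], [0.6576, 0.0658, 0.1459], [0.1644, 0.2193, -0.9614], [-0.6576, -0.3362, -0.1728]], R = [[6.0828, 1.1508, 3.7812], [0.0000, 3.6981, -0.3654], [0.0000, 0.0000, 3.6836]]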